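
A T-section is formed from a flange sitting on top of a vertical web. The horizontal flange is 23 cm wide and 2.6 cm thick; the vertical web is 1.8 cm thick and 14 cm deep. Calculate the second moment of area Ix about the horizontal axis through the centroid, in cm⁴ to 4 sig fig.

Treat the section as a set of non-overlapping primitives; coordinates are from the bounding-box lower-left.
Flange: 23 × 2.6, A = 59.8 cm², y = 15.3 cm, Ī = 33.6873 cm⁴.
Web: 1.8 × 14, A = 25.2 cm², y = 7 cm, Ī = 411.6 cm⁴.
Centroid: ȳ = ΣA·y / ΣA = 12.8393 cm.
Transfer each piece to the horizontal axis through the centroid using Ī + A·d² with d = y − 12.8393:
  flange: d = 2.46071 cm → contributes +395.781 cm⁴
  web: d = -5.83929 cm → contributes +1270.85 cm⁴
Total I = 1666.63 cm⁴.

Ix ≈ 1667 cm⁴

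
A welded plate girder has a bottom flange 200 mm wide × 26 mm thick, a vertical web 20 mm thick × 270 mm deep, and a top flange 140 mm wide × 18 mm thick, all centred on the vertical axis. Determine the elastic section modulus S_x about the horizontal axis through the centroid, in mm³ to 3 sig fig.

S_x ≈ 1.01 × 10⁶ mm³

Split into non-overlapping primitives; take the origin at the lower-left of the bounding box.
Bottom plate: 200 × 26, A = 5 200 mm², y = 13 mm, Ī = 292 933 mm⁴.
Web plate: 20 × 270, A = 5 400 mm², y = 161 mm, Ī = 32 805 000 mm⁴.
Top plate: 140 × 18, A = 2 520 mm², y = 305 mm, Ī = 68 040 mm⁴.
Centroid: ȳ = ΣA·y / ΣA = 130 mm.
Transfer each piece to the horizontal axis through the centroid using Ī + A·d² with d = y − 130:
  bottom plate: d = -117 mm → contributes +71 475 733 mm⁴
  web plate: d = 31 mm → contributes +37 994 400 mm⁴
  top plate: d = 175 mm → contributes +77 243 040 mm⁴
Total I = 186 713 173 mm⁴.
Extreme fibre distance c = 184 mm; S = I/c = 1 014 746 mm³.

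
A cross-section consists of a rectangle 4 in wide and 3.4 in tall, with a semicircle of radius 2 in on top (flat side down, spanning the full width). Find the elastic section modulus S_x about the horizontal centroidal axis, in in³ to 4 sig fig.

Break the section into simple shapes (no overlaps), measuring from the bottom-left corner of the bounding box.
Rectangular body: 4 × 3.4, A = 13.6 in², y = 1.7 in, Ī = 13.1013 in⁴.
Semicircular cap: semicircle r = 2, A = 6.28319 in², y = 4.24883 in, Ī = 1.75611 in⁴.
Centroid: ȳ = ΣA·y / ΣA = 2.50544 in.
Transfer each piece to the horizontal centroidal axis using Ī + A·d² with d = y − 2.50544:
  rectangular body: d = -0.805442 in → contributes +21.9241 in⁴
  semicircular cap: d = 1.74338 in → contributes +20.8532 in⁴
Total I = 42.7773 in⁴.
Extreme fibre distance c = 2.89456 in; S = I/c = 14.7785 in³.

S_x ≈ 14.78 in³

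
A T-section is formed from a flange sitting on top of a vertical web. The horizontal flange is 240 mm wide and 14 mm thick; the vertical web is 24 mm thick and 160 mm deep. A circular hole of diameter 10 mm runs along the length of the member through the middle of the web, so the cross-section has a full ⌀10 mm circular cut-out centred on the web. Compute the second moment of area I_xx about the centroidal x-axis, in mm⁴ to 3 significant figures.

I_xx ≈ 2.17 × 10⁷ mm⁴

Treat the section as a set of non-overlapping primitives; coordinates are from the bounding-box lower-left.
Flange: 240 × 14, A = 3 360 mm², y = 167 mm, Ī = 54 880 mm⁴.
Web: 24 × 160, A = 3 840 mm², y = 80 mm, Ī = 8 192 000 mm⁴.
Hole (subtracted): ⌀10, A = 78.54 mm², y = 80 mm, Ī = 490.87 mm⁴.
Centroid: ȳ = ΣA·y / ΣA = 121.05 mm.
Transfer each piece to the centroidal x-axis using Ī + A·d² with d = y − 121.05:
  flange: d = 45.952 mm → contributes +7 149 884 mm⁴
  web: d = -41.048 mm → contributes +14 662 088 mm⁴
  hole: d = -41.048 mm → contributes −132 824 mm⁴
Total I = 21 679 147 mm⁴.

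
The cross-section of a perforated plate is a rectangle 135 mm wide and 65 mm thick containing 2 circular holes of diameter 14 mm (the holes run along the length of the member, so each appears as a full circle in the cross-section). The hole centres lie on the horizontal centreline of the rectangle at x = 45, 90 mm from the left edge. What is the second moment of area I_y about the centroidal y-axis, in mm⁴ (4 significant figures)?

I_y ≈ 1.317 × 10⁷ mm⁴

Split into non-overlapping primitives; take the origin at the lower-left of the bounding box.
Plate: 135 × 65, A = 8 775 mm², x = 67.5 mm, Ī = 13 327 031 mm⁴.
Hole 1 (subtracted): ⌀14, A = 153.938 mm², x = 45 mm, Ī = 1885.74 mm⁴.
Hole 2 (subtracted): ⌀14, A = 153.938 mm², x = 90 mm, Ī = 1885.74 mm⁴.
By symmetry the centroid is at mid-width, x̄ = 67.5 mm.
Transfer each piece to the centroidal y-axis using Ī + A·d² with d = x − 67.5:
  plate: d = 0 mm → contributes +13 327 031 mm⁴
  hole 1: d = -22.5 mm → contributes −79816.9 mm⁴
  hole 2: d = 22.5 mm → contributes −79816.9 mm⁴
Total I = 13 167 398 mm⁴.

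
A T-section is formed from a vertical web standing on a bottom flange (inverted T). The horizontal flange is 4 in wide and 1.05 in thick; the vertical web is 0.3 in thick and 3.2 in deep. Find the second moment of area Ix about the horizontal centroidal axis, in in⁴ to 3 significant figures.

Ix ≈ 4.73 in⁴

Split into non-overlapping primitives; take the origin at the lower-left of the bounding box.
Flange: 4 × 1.05, A = 4.2 in², y = 0.525 in, Ī = 0.38588 in⁴.
Web: 0.3 × 3.2, A = 0.96 in², y = 2.65 in, Ī = 0.8192 in⁴.
Centroid: ȳ = ΣA·y / ΣA = 0.92035 in.
Transfer each piece to the horizontal centroidal axis using Ī + A·d² with d = y − 0.92035:
  flange: d = -0.39535 in → contributes +1.0423 in⁴
  web: d = 1.7297 in → contributes +3.6912 in⁴
Total I = 4.7336 in⁴.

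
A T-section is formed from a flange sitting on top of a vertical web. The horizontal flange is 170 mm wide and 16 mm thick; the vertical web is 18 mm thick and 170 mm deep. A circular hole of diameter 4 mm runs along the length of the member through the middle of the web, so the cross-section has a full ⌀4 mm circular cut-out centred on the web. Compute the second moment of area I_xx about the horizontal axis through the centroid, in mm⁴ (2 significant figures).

I_xx ≈ 2.0 × 10⁷ mm⁴

Decompose the section into non-overlapping parts with the origin at the bottom-left of its bounding rectangle.
Flange: 170 × 16, A = 2 720 mm², y = 178 mm, Ī = 58 027 mm⁴.
Web: 18 × 170, A = 3 060 mm², y = 85 mm, Ī = 7 369 500 mm⁴.
Hole (subtracted): ⌀4, A = 12.57 mm², y = 85 mm, Ī = 12.57 mm⁴.
Centroid: ȳ = ΣA·y / ΣA = 128.9 mm.
Transfer each piece to the horizontal axis through the centroid using Ī + A·d² with d = y − 128.9:
  flange: d = 49.14 mm → contributes +6 626 102 mm⁴
  web: d = -43.86 mm → contributes +13 256 038 mm⁴
  hole: d = -43.86 mm → contributes −24 187 mm⁴
Total I = 19 857 953 mm⁴.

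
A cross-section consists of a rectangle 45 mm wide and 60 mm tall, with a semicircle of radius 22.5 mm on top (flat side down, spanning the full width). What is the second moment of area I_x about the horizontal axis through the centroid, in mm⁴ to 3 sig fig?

I_x ≈ 1.80 × 10⁶ mm⁴

Treat the section as a set of non-overlapping primitives; coordinates are from the bounding-box lower-left.
Rectangular body: 45 × 60, A = 2 700 mm², y = 30 mm, Ī = 810 000 mm⁴.
Semicircular cap: semicircle r = 22.5, A = 795.22 mm², y = 69.549 mm, Ī = 28 130 mm⁴.
Centroid: ȳ = ΣA·y / ΣA = 38.998 mm.
Transfer each piece to the horizontal axis through the centroid using Ī + A·d² with d = y − 38.998:
  rectangular body: d = -8.9981 mm → contributes +1 028 607 mm⁴
  semicircular cap: d = 30.551 mm → contributes +770 366 mm⁴
Total I = 1 798 972 mm⁴.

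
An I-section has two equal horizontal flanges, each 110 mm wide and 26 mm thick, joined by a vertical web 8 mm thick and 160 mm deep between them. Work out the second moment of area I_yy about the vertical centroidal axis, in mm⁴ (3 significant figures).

I_yy ≈ 5.77 × 10⁶ mm⁴

Break the section into simple shapes (no overlaps), measuring from the bottom-left corner of the bounding box.
Bottom flange: 110 × 26, A = 2 860 mm², x = 55 mm, Ī = 2 883 833 mm⁴.
Web: 8 × 160, A = 1 280 mm², x = 55 mm, Ī = 6826.7 mm⁴.
Top flange: 110 × 26, A = 2 860 mm², x = 55 mm, Ī = 2 883 833 mm⁴.
By symmetry the centroid is at mid-width, x̄ = 55 mm.
All pieces are centred on the vertical centroidal axis, so I = ΣĪ = 5 774 493 mm⁴.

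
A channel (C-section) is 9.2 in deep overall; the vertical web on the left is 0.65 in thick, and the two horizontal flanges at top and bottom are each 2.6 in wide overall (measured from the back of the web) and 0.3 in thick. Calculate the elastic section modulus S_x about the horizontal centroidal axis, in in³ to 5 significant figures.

Decompose the section into non-overlapping parts with the origin at the bottom-left of its bounding rectangle.
Web: 0.65 × 9.2, A = 5.98 in², y = 4.6 in, Ī = 42.17893 in⁴.
Top flange (beyond web): 1.95 × 0.3, A = 0.585 in², y = 9.05 in, Ī = 0.0043875 in⁴.
Bottom flange (beyond web): 1.95 × 0.3, A = 0.585 in², y = 0.15 in, Ī = 0.0043875 in⁴.
By symmetry the centroid is at mid-height, ȳ = 4.6 in.
Transfer each piece to the horizontal centroidal axis using Ī + A·d² with d = y − 4.6:
  web: d = 0 in → contributes +42.17893 in⁴
  top flange (beyond web): d = 4.45 in → contributes +11.58885 in⁴
  bottom flange (beyond web): d = -4.45 in → contributes +11.58885 in⁴
Total I = 65.35663 in⁴.
Extreme fibre distance c = 4.6 in; S = I/c = 14.20796 in³.

S_x ≈ 14.208 in³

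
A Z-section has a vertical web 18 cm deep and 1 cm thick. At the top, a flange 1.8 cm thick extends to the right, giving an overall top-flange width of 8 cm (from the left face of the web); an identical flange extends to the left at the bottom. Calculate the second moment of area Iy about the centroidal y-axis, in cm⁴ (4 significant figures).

Split into non-overlapping primitives; take the origin at the lower-left of the bounding box.
Web: 1 × 18, A = 18 cm², x = 7.5 cm, Ī = 1.5 cm⁴.
Top flange (beyond web): 7 × 1.8, A = 12.6 cm², x = 11.5 cm, Ī = 51.45 cm⁴.
Bottom flange (beyond web): 7 × 1.8, A = 12.6 cm², x = 3.5 cm, Ī = 51.45 cm⁴.
Centroid: x̄ = ΣA·x / ΣA = 7.5 cm.
Transfer each piece to the centroidal y-axis using Ī + A·d² with d = x − 7.5:
  web: d = 0 cm → contributes +1.5 cm⁴
  top flange (beyond web): d = 4 cm → contributes +253.05 cm⁴
  bottom flange (beyond web): d = -4 cm → contributes +253.05 cm⁴
Total I = 507.6 cm⁴.

Iy ≈ 507.6 cm⁴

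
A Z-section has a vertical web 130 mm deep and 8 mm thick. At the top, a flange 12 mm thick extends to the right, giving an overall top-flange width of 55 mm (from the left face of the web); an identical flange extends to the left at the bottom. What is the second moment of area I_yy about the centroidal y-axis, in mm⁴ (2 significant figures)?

Treat the section as a set of non-overlapping primitives; coordinates are from the bounding-box lower-left.
Web: 8 × 130, A = 1 040 mm², x = 51 mm, Ī = 5 547 mm⁴.
Top flange (beyond web): 47 × 12, A = 564 mm², x = 78.5 mm, Ī = 103 823 mm⁴.
Bottom flange (beyond web): 47 × 12, A = 564 mm², x = 23.5 mm, Ī = 103 823 mm⁴.
Centroid: x̄ = ΣA·x / ΣA = 51 mm.
Transfer each piece to the centroidal y-axis using Ī + A·d² with d = x − 51:
  web: d = 0 mm → contributes +5 547 mm⁴
  top flange (beyond web): d = 27.5 mm → contributes +530 348 mm⁴
  bottom flange (beyond web): d = -27.5 mm → contributes +530 348 mm⁴
Total I = 1 066 243 mm⁴.

I_yy ≈ 1.1 × 10⁶ mm⁴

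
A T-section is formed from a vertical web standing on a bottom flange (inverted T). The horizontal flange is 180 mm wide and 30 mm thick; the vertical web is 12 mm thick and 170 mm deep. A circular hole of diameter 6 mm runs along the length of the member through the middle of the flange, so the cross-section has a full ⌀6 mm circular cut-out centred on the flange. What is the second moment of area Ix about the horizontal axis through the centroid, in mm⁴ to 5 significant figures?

Break the section into simple shapes (no overlaps), measuring from the bottom-left corner of the bounding box.
Flange: 180 × 30, A = 5 400 mm², y = 15 mm, Ī = 405 000 mm⁴.
Web: 12 × 170, A = 2 040 mm², y = 115 mm, Ī = 4 913 000 mm⁴.
Hole (subtracted): ⌀6, A = 28.27433 mm², y = 15 mm, Ī = 63.61725 mm⁴.
Centroid: ȳ = ΣA·y / ΣA = 42.52395 mm.
Transfer each piece to the horizontal axis through the centroid using Ī + A·d² with d = y − 42.52395:
  flange: d = -27.52395 mm → contributes +4 495 868 mm⁴
  web: d = 72.47605 mm → contributes +15 628 665 mm⁴
  hole: d = -27.52395 mm → contributes −21483.35 mm⁴
Total I = 20 103 050 mm⁴.

Ix ≈ 2.0103 × 10⁷ mm⁴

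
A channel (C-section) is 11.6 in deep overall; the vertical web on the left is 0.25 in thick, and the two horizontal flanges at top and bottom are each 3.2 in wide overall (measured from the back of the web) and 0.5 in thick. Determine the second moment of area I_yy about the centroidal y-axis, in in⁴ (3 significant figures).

I_yy ≈ 5.90 in⁴

Decompose the section into non-overlapping parts with the origin at the bottom-left of its bounding rectangle.
Web: 0.25 × 11.6, A = 2.9 in², x = 0.125 in, Ī = 0.015104 in⁴.
Top flange (beyond web): 2.95 × 0.5, A = 1.475 in², x = 1.725 in, Ī = 1.0697 in⁴.
Bottom flange (beyond web): 2.95 × 0.5, A = 1.475 in², x = 1.725 in, Ī = 1.0697 in⁴.
Centroid: x̄ = ΣA·x / ΣA = 0.93184 in.
Transfer each piece to the centroidal y-axis using Ī + A·d² with d = x − 0.93184:
  web: d = -0.80684 in → contributes +1.903 in⁴
  top flange (beyond web): d = 0.79316 in → contributes +1.9976 in⁴
  bottom flange (beyond web): d = 0.79316 in → contributes +1.9976 in⁴
Total I = 5.8982 in⁴.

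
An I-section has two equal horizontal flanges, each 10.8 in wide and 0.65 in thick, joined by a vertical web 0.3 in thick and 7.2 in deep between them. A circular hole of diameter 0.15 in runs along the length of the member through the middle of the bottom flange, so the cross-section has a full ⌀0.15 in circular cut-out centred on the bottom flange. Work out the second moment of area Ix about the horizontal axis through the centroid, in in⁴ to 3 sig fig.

Break the section into simple shapes (no overlaps), measuring from the bottom-left corner of the bounding box.
Bottom flange: 10.8 × 0.65, A = 7.02 in², y = 0.325 in, Ī = 0.24716 in⁴.
Web: 0.3 × 7.2, A = 2.16 in², y = 4.25 in, Ī = 9.3312 in⁴.
Top flange: 10.8 × 0.65, A = 7.02 in², y = 8.175 in, Ī = 0.24716 in⁴.
Hole (subtracted): ⌀0.15, A = 0.017671 in², y = 0.325 in, Ī = 0.00002485 in⁴.
Centroid: ȳ = ΣA·y / ΣA = 4.2543 in.
Transfer each piece to the horizontal axis through the centroid using Ī + A·d² with d = y − 4.2543:
  bottom flange: d = -3.9293 in → contributes +108.63 in⁴
  web: d = -0.0042862 in → contributes +9.3312 in⁴
  top flange: d = 3.9207 in → contributes +108.16 in⁴
  hole: d = -3.9293 in → contributes −0.27286 in⁴
Total I = 225.85 in⁴.

Ix ≈ 226 in⁴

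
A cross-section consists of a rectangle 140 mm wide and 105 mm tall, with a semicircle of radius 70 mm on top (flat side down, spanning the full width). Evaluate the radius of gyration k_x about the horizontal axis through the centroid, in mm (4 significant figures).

k_x ≈ 47.38 mm

Decompose the section into non-overlapping parts with the origin at the bottom-left of its bounding rectangle.
Rectangular body: 140 × 105, A = 14 700 mm², y = 52.5 mm, Ī = 13 505 625 mm⁴.
Semicircular cap: semicircle r = 70, A = 7696.9 mm², y = 134.709 mm, Ī = 2 635 265 mm⁴.
Centroid: ȳ = ΣA·y / ΣA = 80.7519 mm.
Transfer each piece to the horizontal axis through the centroid using Ī + A·d² with d = y − 80.7519:
  rectangular body: d = -28.2519 mm → contributes +25 238 684 mm⁴
  semicircular cap: d = 53.9571 mm → contributes +25 043 757 mm⁴
Total I = 50 282 441 mm⁴.
Radius of gyration: k = √(I/A) = √(50 282 441 / 22396.9) = 47.3821 mm.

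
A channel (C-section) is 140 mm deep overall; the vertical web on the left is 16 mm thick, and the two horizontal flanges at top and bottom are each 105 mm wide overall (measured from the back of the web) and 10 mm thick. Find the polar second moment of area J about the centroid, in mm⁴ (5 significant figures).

Split into non-overlapping primitives; take the origin at the lower-left of the bounding box.
Web: 16 × 140, A = 2 240 mm², y = 70 mm, Ī = 3 658 667 mm⁴.
Top flange (beyond web): 89 × 10, A = 890 mm², y = 135 mm, Ī = 7416.667 mm⁴.
Bottom flange (beyond web): 89 × 10, A = 890 mm², y = 5 mm, Ī = 7416.667 mm⁴.
By symmetry the centroid is at mid-height, ȳ = 70 mm.
Transfer each piece to the centroidal x-axis using Ī + A·d² with d = y − 70:
  web: d = 0 mm → contributes +3 658 667 mm⁴
  top flange (beyond web): d = 65 mm → contributes +3 767 667 mm⁴
  bottom flange (beyond web): d = -65 mm → contributes +3 767 667 mm⁴
Total I = 11 194 000 mm⁴.
For the y-axis: x̄ = 31.24627 mm.
Repeating about the centroidal y-axis gives I_y = 3 956 496 mm⁴.
Polar second moment: J = I_x + I_y = 15 150 496 mm⁴.

J ≈ 1.5150 × 10⁷ mm⁴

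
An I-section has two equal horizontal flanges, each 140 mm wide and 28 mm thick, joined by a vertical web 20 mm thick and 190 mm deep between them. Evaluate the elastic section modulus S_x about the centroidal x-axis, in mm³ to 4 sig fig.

S_x ≈ 8.544 × 10⁵ mm³

Break the section into simple shapes (no overlaps), measuring from the bottom-left corner of the bounding box.
Bottom flange: 140 × 28, A = 3 920 mm², y = 14 mm, Ī = 256 107 mm⁴.
Web: 20 × 190, A = 3 800 mm², y = 123 mm, Ī = 11 431 667 mm⁴.
Top flange: 140 × 28, A = 3 920 mm², y = 232 mm, Ī = 256 107 mm⁴.
By symmetry the centroid is at mid-height, ȳ = 123 mm.
Transfer each piece to the centroidal x-axis using Ī + A·d² with d = y − 123:
  bottom flange: d = -109 mm → contributes +46 829 627 mm⁴
  web: d = 0 mm → contributes +11 431 667 mm⁴
  top flange: d = 109 mm → contributes +46 829 627 mm⁴
Total I = 105 090 920 mm⁴.
Extreme fibre distance c = 123 mm; S = I/c = 854 398 mm³.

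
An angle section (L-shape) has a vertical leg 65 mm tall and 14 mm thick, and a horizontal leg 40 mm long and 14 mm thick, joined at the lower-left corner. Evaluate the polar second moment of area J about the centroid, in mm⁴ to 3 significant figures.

J ≈ 6.35 × 10⁵ mm⁴

Decompose the section into non-overlapping parts with the origin at the bottom-left of its bounding rectangle.
Vertical leg: 14 × 65, A = 910 mm², y = 32.5 mm, Ī = 320 396 mm⁴.
Horizontal leg (remainder): 26 × 14, A = 364 mm², y = 7 mm, Ī = 5945.3 mm⁴.
Centroid: ȳ = ΣA·y / ΣA = 25.214 mm.
Transfer each piece to the centroidal x-axis using Ī + A·d² with d = y − 25.214:
  vertical leg: d = 7.2857 mm → contributes +368 700 mm⁴
  horizontal leg (remainder): d = -18.214 mm → contributes +126 706 mm⁴
Total I = 495 406 mm⁴.
For the y-axis: x̄ = 12.714 mm.
Repeating about the centroidal y-axis gives I_y = 139 369 mm⁴.
Polar second moment: J = I_x + I_y = 634 775 mm⁴.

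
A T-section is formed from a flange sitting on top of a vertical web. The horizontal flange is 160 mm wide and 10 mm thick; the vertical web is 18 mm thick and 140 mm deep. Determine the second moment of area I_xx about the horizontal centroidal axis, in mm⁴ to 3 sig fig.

Treat the section as a set of non-overlapping primitives; coordinates are from the bounding-box lower-left.
Flange: 160 × 10, A = 1 600 mm², y = 145 mm, Ī = 13 333 mm⁴.
Web: 18 × 140, A = 2 520 mm², y = 70 mm, Ī = 4 116 000 mm⁴.
Centroid: ȳ = ΣA·y / ΣA = 99.126 mm.
Transfer each piece to the horizontal centroidal axis using Ī + A·d² with d = y − 99.126:
  flange: d = 45.874 mm → contributes +3 380 380 mm⁴
  web: d = -29.126 mm → contributes +6 253 808 mm⁴
Total I = 9 634 188 mm⁴.

I_xx ≈ 9.63 × 10⁶ mm⁴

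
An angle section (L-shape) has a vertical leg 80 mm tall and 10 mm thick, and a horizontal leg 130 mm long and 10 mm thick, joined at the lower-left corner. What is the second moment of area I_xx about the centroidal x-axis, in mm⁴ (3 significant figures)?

Decompose the section into non-overlapping parts with the origin at the bottom-left of its bounding rectangle.
Vertical leg: 10 × 80, A = 800 mm², y = 40 mm, Ī = 426 667 mm⁴.
Horizontal leg (remainder): 120 × 10, A = 1 200 mm², y = 5 mm, Ī = 10 000 mm⁴.
Centroid: ȳ = ΣA·y / ΣA = 19 mm.
Transfer each piece to the centroidal x-axis using Ī + A·d² with d = y − 19:
  vertical leg: d = 21 mm → contributes +779 467 mm⁴
  horizontal leg (remainder): d = -14 mm → contributes +245 200 mm⁴
Total I = 1 024 667 mm⁴.

I_xx ≈ 1.02 × 10⁶ mm⁴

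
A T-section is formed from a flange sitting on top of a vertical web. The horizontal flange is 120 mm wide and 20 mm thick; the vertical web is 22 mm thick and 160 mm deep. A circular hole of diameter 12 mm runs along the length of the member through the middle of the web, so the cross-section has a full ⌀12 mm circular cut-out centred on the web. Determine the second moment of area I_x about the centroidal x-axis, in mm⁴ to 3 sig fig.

Decompose the section into non-overlapping parts with the origin at the bottom-left of its bounding rectangle.
Flange: 120 × 20, A = 2 400 mm², y = 170 mm, Ī = 80 000 mm⁴.
Web: 22 × 160, A = 3 520 mm², y = 80 mm, Ī = 7 509 333 mm⁴.
Hole (subtracted): ⌀12, A = 113.1 mm², y = 80 mm, Ī = 1017.9 mm⁴.
Centroid: ȳ = ΣA·y / ΣA = 117.2 mm.
Transfer each piece to the centroidal x-axis using Ī + A·d² with d = y − 117.2:
  flange: d = 52.803 mm → contributes +6 771 548 mm⁴
  web: d = -37.197 mm → contributes +12 379 693 mm⁴
  hole: d = -37.197 mm → contributes −157 502 mm⁴
Total I = 18 993 740 mm⁴.

I_x ≈ 1.90 × 10⁷ mm⁴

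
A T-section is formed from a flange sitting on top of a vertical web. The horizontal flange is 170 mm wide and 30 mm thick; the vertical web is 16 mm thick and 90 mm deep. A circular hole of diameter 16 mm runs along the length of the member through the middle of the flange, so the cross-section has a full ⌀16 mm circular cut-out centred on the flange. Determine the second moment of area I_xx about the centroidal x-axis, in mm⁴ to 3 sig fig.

Break the section into simple shapes (no overlaps), measuring from the bottom-left corner of the bounding box.
Flange: 170 × 30, A = 5 100 mm², y = 105 mm, Ī = 382 500 mm⁴.
Web: 16 × 90, A = 1 440 mm², y = 45 mm, Ī = 972 000 mm⁴.
Hole (subtracted): ⌀16, A = 201.06 mm², y = 105 mm, Ī = 3 217 mm⁴.
Centroid: ȳ = ΣA·y / ΣA = 91.37 mm.
Transfer each piece to the centroidal x-axis using Ī + A·d² with d = y − 91.37:
  flange: d = 13.63 mm → contributes +1 329 968 mm⁴
  web: d = -46.37 mm → contributes +4 068 249 mm⁴
  hole: d = 13.63 mm → contributes −40 570 mm⁴
Total I = 5 357 647 mm⁴.

I_xx ≈ 5.36 × 10⁶ mm⁴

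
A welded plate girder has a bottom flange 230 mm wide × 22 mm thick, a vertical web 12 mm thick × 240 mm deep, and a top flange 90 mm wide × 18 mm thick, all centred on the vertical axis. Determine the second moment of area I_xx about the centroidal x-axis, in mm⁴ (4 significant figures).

Decompose the section into non-overlapping parts with the origin at the bottom-left of its bounding rectangle.
Bottom plate: 230 × 22, A = 5 060 mm², y = 11 mm, Ī = 204 087 mm⁴.
Web plate: 12 × 240, A = 2 880 mm², y = 142 mm, Ī = 13 824 000 mm⁴.
Top plate: 90 × 18, A = 1 620 mm², y = 271 mm, Ī = 43 740 mm⁴.
Centroid: ȳ = ΣA·y / ΣA = 94.523 mm.
Transfer each piece to the centroidal x-axis using Ī + A·d² with d = y − 94.523:
  bottom plate: d = -83.523 mm → contributes +35 503 120 mm⁴
  web plate: d = 47.477 mm → contributes +20 315 705 mm⁴
  top plate: d = 176.477 mm → contributes +50 497 226 mm⁴
Total I = 106 316 052 mm⁴.

I_xx ≈ 1.063 × 10⁸ mm⁴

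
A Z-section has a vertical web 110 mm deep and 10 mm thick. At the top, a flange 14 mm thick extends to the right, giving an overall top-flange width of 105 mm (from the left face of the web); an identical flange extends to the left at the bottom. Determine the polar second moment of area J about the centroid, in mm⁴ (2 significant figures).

Break the section into simple shapes (no overlaps), measuring from the bottom-left corner of the bounding box.
Web: 10 × 110, A = 1 100 mm², y = 55 mm, Ī = 1 109 167 mm⁴.
Top flange (beyond web): 95 × 14, A = 1 330 mm², y = 103 mm, Ī = 21 723 mm⁴.
Bottom flange (beyond web): 95 × 14, A = 1 330 mm², y = 7 mm, Ī = 21 723 mm⁴.
Centroid: ȳ = ΣA·y / ΣA = 55 mm.
Transfer each piece to the centroidal x-axis using Ī + A·d² with d = y − 55:
  web: d = 0 mm → contributes +1 109 167 mm⁴
  top flange (beyond web): d = 48 mm → contributes +3 086 043 mm⁴
  bottom flange (beyond web): d = -48 mm → contributes +3 086 043 mm⁴
Total I = 7 281 253 mm⁴.
For the y-axis: x̄ = 100 mm.
Repeating about the centroidal y-axis gives I_y = 9 341 333 mm⁴.
Polar second moment: J = I_x + I_y = 16 622 587 mm⁴.

J ≈ 1.7 × 10⁷ mm⁴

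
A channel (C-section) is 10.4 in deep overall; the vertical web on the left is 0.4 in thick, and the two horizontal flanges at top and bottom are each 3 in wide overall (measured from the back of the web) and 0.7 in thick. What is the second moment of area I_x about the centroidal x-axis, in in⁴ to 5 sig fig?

I_x ≈ 123.27 in⁴

Split into non-overlapping primitives; take the origin at the lower-left of the bounding box.
Web: 0.4 × 10.4, A = 4.16 in², y = 5.2 in, Ī = 37.49547 in⁴.
Top flange (beyond web): 2.6 × 0.7, A = 1.82 in², y = 10.05 in, Ī = 0.07431667 in⁴.
Bottom flange (beyond web): 2.6 × 0.7, A = 1.82 in², y = 0.35 in, Ī = 0.07431667 in⁴.
By symmetry the centroid is at mid-height, ȳ = 5.2 in.
Transfer each piece to the centroidal x-axis using Ī + A·d² with d = y − 5.2:
  web: d = 0 in → contributes +37.49547 in⁴
  top flange (beyond web): d = 4.85 in → contributes +42.88527 in⁴
  bottom flange (beyond web): d = -4.85 in → contributes +42.88527 in⁴
Total I = 123.266 in⁴.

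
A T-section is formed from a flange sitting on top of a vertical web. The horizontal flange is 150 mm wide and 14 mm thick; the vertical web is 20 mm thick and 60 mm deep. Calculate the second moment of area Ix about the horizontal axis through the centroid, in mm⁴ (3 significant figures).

Ix ≈ 1.44 × 10⁶ mm⁴

Treat the section as a set of non-overlapping primitives; coordinates are from the bounding-box lower-left.
Flange: 150 × 14, A = 2 100 mm², y = 67 mm, Ī = 34 300 mm⁴.
Web: 20 × 60, A = 1 200 mm², y = 30 mm, Ī = 360 000 mm⁴.
Centroid: ȳ = ΣA·y / ΣA = 53.545 mm.
Transfer each piece to the horizontal axis through the centroid using Ī + A·d² with d = y − 53.545:
  flange: d = 13.455 mm → contributes +414 452 mm⁴
  web: d = -23.545 mm → contributes +1 025 266 mm⁴
Total I = 1 439 718 mm⁴.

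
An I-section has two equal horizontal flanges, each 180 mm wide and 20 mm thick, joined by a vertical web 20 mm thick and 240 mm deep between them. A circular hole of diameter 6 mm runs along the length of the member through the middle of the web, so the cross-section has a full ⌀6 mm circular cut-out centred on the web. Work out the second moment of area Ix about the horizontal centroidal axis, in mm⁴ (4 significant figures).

Decompose the section into non-overlapping parts with the origin at the bottom-left of its bounding rectangle.
Bottom flange: 180 × 20, A = 3 600 mm², y = 10 mm, Ī = 120 000 mm⁴.
Web: 20 × 240, A = 4 800 mm², y = 140 mm, Ī = 23 040 000 mm⁴.
Top flange: 180 × 20, A = 3 600 mm², y = 270 mm, Ī = 120 000 mm⁴.
Hole (subtracted): ⌀6, A = 28.2743 mm², y = 140 mm, Ī = 63.6173 mm⁴.
By symmetry the centroid is at mid-height, ȳ = 140 mm.
Transfer each piece to the horizontal centroidal axis using Ī + A·d² with d = y − 140:
  bottom flange: d = -130 mm → contributes +60 960 000 mm⁴
  web: d = 0 mm → contributes +23 040 000 mm⁴
  top flange: d = 130 mm → contributes +60 960 000 mm⁴
  hole: d = 0 mm → contributes −63.6173 mm⁴
Total I = 144 959 936 mm⁴.

Ix ≈ 1.450 × 10⁸ mm⁴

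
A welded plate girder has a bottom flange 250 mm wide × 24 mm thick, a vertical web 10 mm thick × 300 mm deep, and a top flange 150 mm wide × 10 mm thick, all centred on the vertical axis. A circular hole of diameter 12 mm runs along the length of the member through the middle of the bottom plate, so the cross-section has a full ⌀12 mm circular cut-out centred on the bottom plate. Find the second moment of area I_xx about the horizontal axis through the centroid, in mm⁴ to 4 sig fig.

Decompose the section into non-overlapping parts with the origin at the bottom-left of its bounding rectangle.
Bottom plate: 250 × 24, A = 6 000 mm², y = 12 mm, Ī = 288 000 mm⁴.
Web plate: 10 × 300, A = 3 000 mm², y = 174 mm, Ī = 22 500 000 mm⁴.
Top plate: 150 × 10, A = 1 500 mm², y = 329 mm, Ī = 12 500 mm⁴.
Hole (subtracted): ⌀12, A = 113.097 mm², y = 12 mm, Ī = 1017.88 mm⁴.
Centroid: ȳ = ΣA·y / ΣA = 104.569 mm.
Transfer each piece to the horizontal axis through the centroid using Ī + A·d² with d = y − 104.569:
  bottom plate: d = -92.5685 mm → contributes +51 701 563 mm⁴
  web plate: d = 69.4315 mm → contributes +36 962 200 mm⁴
  top plate: d = 224.431 mm → contributes +75 566 747 mm⁴
  hole: d = -92.5685 mm → contributes −970 141 mm⁴
Total I = 163 260 369 mm⁴.

I_xx ≈ 1.633 × 10⁸ mm⁴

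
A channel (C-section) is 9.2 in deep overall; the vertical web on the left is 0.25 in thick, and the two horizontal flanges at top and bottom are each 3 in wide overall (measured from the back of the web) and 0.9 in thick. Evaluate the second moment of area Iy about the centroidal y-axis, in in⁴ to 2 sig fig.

Iy ≈ 6.7 in⁴

Decompose the section into non-overlapping parts with the origin at the bottom-left of its bounding rectangle.
Web: 0.25 × 9.2, A = 2.3 in², x = 0.125 in, Ī = 0.01198 in⁴.
Top flange (beyond web): 2.75 × 0.9, A = 2.475 in², x = 1.625 in, Ī = 1.56 in⁴.
Bottom flange (beyond web): 2.75 × 0.9, A = 2.475 in², x = 1.625 in, Ī = 1.56 in⁴.
Centroid: x̄ = ΣA·x / ΣA = 1.149 in.
Transfer each piece to the centroidal y-axis using Ī + A·d² with d = x − 1.149:
  web: d = -1.024 in → contributes +2.424 in⁴
  top flange (beyond web): d = 0.4759 in → contributes +2.12 in⁴
  bottom flange (beyond web): d = 0.4759 in → contributes +2.12 in⁴
Total I = 6.665 in⁴.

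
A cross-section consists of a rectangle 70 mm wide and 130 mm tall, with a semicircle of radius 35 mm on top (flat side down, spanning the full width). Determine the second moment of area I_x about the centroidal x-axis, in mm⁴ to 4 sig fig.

Decompose the section into non-overlapping parts with the origin at the bottom-left of its bounding rectangle.
Rectangular body: 70 × 130, A = 9 100 mm², y = 65 mm, Ī = 12 815 833 mm⁴.
Semicircular cap: semicircle r = 35, A = 1924.23 mm², y = 144.854 mm, Ī = 164 704 mm⁴.
Centroid: ȳ = ΣA·y / ΣA = 78.9382 mm.
Transfer each piece to the centroidal x-axis using Ī + A·d² with d = y − 78.9382:
  rectangular body: d = -13.9382 mm → contributes +14 583 724 mm⁴
  semicircular cap: d = 65.9162 mm → contributes +8 525 371 mm⁴
Total I = 23 109 096 mm⁴.

I_x ≈ 2.311 × 10⁷ mm⁴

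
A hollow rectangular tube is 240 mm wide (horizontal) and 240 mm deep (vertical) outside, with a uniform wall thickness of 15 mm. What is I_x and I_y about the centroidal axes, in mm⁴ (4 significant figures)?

Split into non-overlapping primitives; take the origin at the lower-left of the bounding box.
Outer rectangle: 240 × 240, A = 57 600 mm², y = 120 mm, Ī = 276 480 000 mm⁴.
Inner void (subtracted): 210 × 210, A = 44 100 mm², y = 120 mm, Ī = 162 067 500 mm⁴.
By symmetry the centroid is at mid-height, ȳ = 120 mm.
All pieces are centred on the centroidal x-axis, so I = ΣĪ (holes subtracted) = 114 412 500 mm⁴.
Repeating about the centroidal y-axis gives I_y = 114 412 500 mm⁴.

I_x ≈ 1.144 × 10⁸ mm⁴, I_y ≈ 1.144 × 10⁸ mm⁴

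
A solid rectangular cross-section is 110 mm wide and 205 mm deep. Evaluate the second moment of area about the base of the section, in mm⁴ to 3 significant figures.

The section: 110 × 205, A = 22 550 mm², y = 102.5 mm, Ī = 78 971 979 mm⁴.
Transfer it to the base of the section using Ī + A·d² with d = y − 0:
  the section: d = 102.5 mm → contributes +315 887 917 mm⁴
Total I = 315 887 917 mm⁴.

I_base ≈ 3.16 × 10⁸ mm⁴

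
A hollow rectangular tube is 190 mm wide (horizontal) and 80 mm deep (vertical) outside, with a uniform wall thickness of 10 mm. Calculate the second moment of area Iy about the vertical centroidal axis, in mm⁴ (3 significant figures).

Iy ≈ 2.12 × 10⁷ mm⁴

Split into non-overlapping primitives; take the origin at the lower-left of the bounding box.
Outer rectangle: 190 × 80, A = 15 200 mm², x = 95 mm, Ī = 45 726 667 mm⁴.
Inner void (subtracted): 170 × 60, A = 10 200 mm², x = 95 mm, Ī = 24 565 000 mm⁴.
By symmetry the centroid is at mid-width, x̄ = 95 mm.
All pieces are centred on the vertical centroidal axis, so I = ΣĪ (holes subtracted) = 21 161 667 mm⁴.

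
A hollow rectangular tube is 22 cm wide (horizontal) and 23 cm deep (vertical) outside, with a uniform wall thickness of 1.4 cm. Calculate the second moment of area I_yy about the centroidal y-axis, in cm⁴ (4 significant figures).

I_yy ≈ 8494 cm⁴

Break the section into simple shapes (no overlaps), measuring from the bottom-left corner of the bounding box.
Outer rectangle: 22 × 23, A = 506 cm², x = 11 cm, Ī = 20408.7 cm⁴.
Inner void (subtracted): 19.2 × 20.2, A = 387.84 cm², x = 11 cm, Ī = 11914.4 cm⁴.
By symmetry the centroid is at mid-width, x̄ = 11 cm.
All pieces are centred on the centroidal y-axis, so I = ΣĪ (holes subtracted) = 8494.22 cm⁴.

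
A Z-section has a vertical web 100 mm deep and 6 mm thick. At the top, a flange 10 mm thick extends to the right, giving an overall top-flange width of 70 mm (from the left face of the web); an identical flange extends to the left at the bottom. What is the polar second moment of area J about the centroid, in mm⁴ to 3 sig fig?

J ≈ 5.11 × 10⁶ mm⁴

Treat the section as a set of non-overlapping primitives; coordinates are from the bounding-box lower-left.
Web: 6 × 100, A = 600 mm², y = 50 mm, Ī = 500 000 mm⁴.
Top flange (beyond web): 64 × 10, A = 640 mm², y = 95 mm, Ī = 5333.3 mm⁴.
Bottom flange (beyond web): 64 × 10, A = 640 mm², y = 5 mm, Ī = 5333.3 mm⁴.
Centroid: ȳ = ΣA·y / ΣA = 50 mm.
Transfer each piece to the centroidal x-axis using Ī + A·d² with d = y − 50:
  web: d = 0 mm → contributes +500 000 mm⁴
  top flange (beyond web): d = 45 mm → contributes +1 301 333 mm⁴
  bottom flange (beyond web): d = -45 mm → contributes +1 301 333 mm⁴
Total I = 3 102 667 mm⁴.
For the y-axis: x̄ = 67 mm.
Repeating about the centroidal y-axis gives I_y = 2 006 707 mm⁴.
Polar second moment: J = I_x + I_y = 5 109 373 mm⁴.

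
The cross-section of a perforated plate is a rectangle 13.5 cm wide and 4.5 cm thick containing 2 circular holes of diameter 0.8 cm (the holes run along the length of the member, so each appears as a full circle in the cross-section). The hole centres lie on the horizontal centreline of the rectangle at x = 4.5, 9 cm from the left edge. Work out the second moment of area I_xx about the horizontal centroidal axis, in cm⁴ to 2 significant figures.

I_xx ≈ 100 cm⁴

Break the section into simple shapes (no overlaps), measuring from the bottom-left corner of the bounding box.
Plate: 13.5 × 4.5, A = 60.75 cm², y = 2.25 cm, Ī = 102.5 cm⁴.
Hole 1 (subtracted): ⌀0.8, A = 0.5027 cm², y = 2.25 cm, Ī = 0.02011 cm⁴.
Hole 2 (subtracted): ⌀0.8, A = 0.5027 cm², y = 2.25 cm, Ī = 0.02011 cm⁴.
By symmetry the centroid is at mid-height, ȳ = 2.25 cm.
All pieces are centred on the horizontal centroidal axis, so I = ΣĪ (holes subtracted) = 102.5 cm⁴.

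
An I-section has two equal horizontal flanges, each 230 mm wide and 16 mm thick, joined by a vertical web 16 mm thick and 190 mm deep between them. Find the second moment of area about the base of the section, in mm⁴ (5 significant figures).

Split into non-overlapping primitives; take the origin at the lower-left of the bounding box.
Bottom flange: 230 × 16, A = 3 680 mm², y = 8 mm, Ī = 78506.67 mm⁴.
Web: 16 × 190, A = 3 040 mm², y = 111 mm, Ī = 9 145 333 mm⁴.
Top flange: 230 × 16, A = 3 680 mm², y = 214 mm, Ī = 78506.67 mm⁴.
Transfer each piece to the bottom edge using Ī + A·d² with d = y − 0:
  bottom flange: d = 8 mm → contributes +314026.7 mm⁴
  web: d = 111 mm → contributes +46 601 173 mm⁴
  top flange: d = 214 mm → contributes +168 607 787 mm⁴
Total I = 215 522 987 mm⁴.

I_base ≈ 2.1552 × 10⁸ mm⁴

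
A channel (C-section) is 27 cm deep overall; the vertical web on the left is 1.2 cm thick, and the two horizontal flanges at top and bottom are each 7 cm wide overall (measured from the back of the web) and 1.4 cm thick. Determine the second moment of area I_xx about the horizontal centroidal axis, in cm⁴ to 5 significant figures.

I_xx ≈ 4631.7 cm⁴

Treat the section as a set of non-overlapping primitives; coordinates are from the bounding-box lower-left.
Web: 1.2 × 27, A = 32.4 cm², y = 13.5 cm, Ī = 1968.3 cm⁴.
Top flange (beyond web): 5.8 × 1.4, A = 8.12 cm², y = 26.3 cm, Ī = 1.326267 cm⁴.
Bottom flange (beyond web): 5.8 × 1.4, A = 8.12 cm², y = 0.7 cm, Ī = 1.326267 cm⁴.
By symmetry the centroid is at mid-height, ȳ = 13.5 cm.
Transfer each piece to the horizontal centroidal axis using Ī + A·d² with d = y − 13.5:
  web: d = 0 cm → contributes +1968.3 cm⁴
  top flange (beyond web): d = 12.8 cm → contributes +1331.707 cm⁴
  bottom flange (beyond web): d = -12.8 cm → contributes +1331.707 cm⁴
Total I = 4631.714 cm⁴.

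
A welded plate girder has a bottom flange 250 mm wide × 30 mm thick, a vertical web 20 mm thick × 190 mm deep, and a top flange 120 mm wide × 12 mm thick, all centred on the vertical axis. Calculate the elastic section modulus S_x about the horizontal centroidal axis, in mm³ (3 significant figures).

S_x ≈ 5.06 × 10⁵ mm³

Decompose the section into non-overlapping parts with the origin at the bottom-left of its bounding rectangle.
Bottom plate: 250 × 30, A = 7 500 mm², y = 15 mm, Ī = 562 500 mm⁴.
Web plate: 20 × 190, A = 3 800 mm², y = 125 mm, Ī = 11 431 667 mm⁴.
Top plate: 120 × 12, A = 1 440 mm², y = 226 mm, Ī = 17 280 mm⁴.
Centroid: ȳ = ΣA·y / ΣA = 71.659 mm.
Transfer each piece to the horizontal centroidal axis using Ī + A·d² with d = y − 71.659:
  bottom plate: d = -56.659 mm → contributes +24 639 607 mm⁴
  web plate: d = 53.341 mm → contributes +22 243 525 mm⁴
  top plate: d = 154.34 mm → contributes +34 319 576 mm⁴
Total I = 81 202 708 mm⁴.
Extreme fibre distance c = 160.34 mm; S = I/c = 506 439 mm³.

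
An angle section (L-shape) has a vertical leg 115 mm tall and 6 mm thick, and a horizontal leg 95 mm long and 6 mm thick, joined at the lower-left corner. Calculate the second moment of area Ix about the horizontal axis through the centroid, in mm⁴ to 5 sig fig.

Break the section into simple shapes (no overlaps), measuring from the bottom-left corner of the bounding box.
Vertical leg: 6 × 115, A = 690 mm², y = 57.5 mm, Ī = 760437.5 mm⁴.
Horizontal leg (remainder): 89 × 6, A = 534 mm², y = 3 mm, Ī = 1 602 mm⁴.
Centroid: ȳ = ΣA·y / ΣA = 33.72304 mm.
Transfer each piece to the horizontal axis through the centroid using Ī + A·d² with d = y − 33.72304:
  vertical leg: d = 23.77696 mm → contributes +1 150 525 mm⁴
  horizontal leg (remainder): d = -30.72304 mm → contributes +505647.3 mm⁴
Total I = 1 656 172 mm⁴.

Ix ≈ 1.6562 × 10⁶ mm⁴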